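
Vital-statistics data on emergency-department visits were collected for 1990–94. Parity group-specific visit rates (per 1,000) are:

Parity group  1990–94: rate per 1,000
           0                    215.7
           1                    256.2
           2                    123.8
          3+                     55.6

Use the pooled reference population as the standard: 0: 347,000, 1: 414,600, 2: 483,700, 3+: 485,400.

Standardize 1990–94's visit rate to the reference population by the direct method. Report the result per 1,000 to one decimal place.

Standard total = 1,730,700; weights = 0.2005, 0.2396, 0.2795, 0.2805.
Standardized rate: 0.2005×215.7 + 0.2396×256.2 + 0.2795×123.8 + 0.2805×55.6 = 154.8152 per 1,000.

154.8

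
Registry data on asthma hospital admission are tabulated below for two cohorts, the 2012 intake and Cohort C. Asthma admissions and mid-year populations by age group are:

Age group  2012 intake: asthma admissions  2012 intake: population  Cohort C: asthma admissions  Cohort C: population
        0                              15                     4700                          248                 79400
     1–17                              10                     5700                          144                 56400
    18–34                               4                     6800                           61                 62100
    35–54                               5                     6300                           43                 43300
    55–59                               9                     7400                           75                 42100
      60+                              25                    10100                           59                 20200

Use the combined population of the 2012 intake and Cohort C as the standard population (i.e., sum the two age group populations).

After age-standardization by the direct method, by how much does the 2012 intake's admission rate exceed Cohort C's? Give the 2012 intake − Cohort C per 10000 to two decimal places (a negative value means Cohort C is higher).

-3.55

Age-specific rates per 10000 for the 2012 intake: 31.91, 17.54, 5.88, 7.94, 12.16, 24.75.
For Cohort C: 31.23, 25.53, 9.82, 9.93, 17.81, 29.21.
Combined standard total = 344500; weights = 0.2441, 0.1803, 0.2000, 0.1440, 0.1437, 0.0880.
The 2012 intake: 0.2441×31.91 + 0.1803×17.54 + 0.2000×5.88 + 0.1440×7.94 + 0.1437×12.16 + 0.0880×24.75 = 17.1974 per 10000.
Cohort C: 0.2441×31.23 + 0.1803×25.53 + 0.2000×9.82 + 0.1440×9.93 + 0.1437×17.81 + 0.0880×29.21 = 20.7504 per 10000.
Difference = 17.1974 − 20.7504 = -3.5531.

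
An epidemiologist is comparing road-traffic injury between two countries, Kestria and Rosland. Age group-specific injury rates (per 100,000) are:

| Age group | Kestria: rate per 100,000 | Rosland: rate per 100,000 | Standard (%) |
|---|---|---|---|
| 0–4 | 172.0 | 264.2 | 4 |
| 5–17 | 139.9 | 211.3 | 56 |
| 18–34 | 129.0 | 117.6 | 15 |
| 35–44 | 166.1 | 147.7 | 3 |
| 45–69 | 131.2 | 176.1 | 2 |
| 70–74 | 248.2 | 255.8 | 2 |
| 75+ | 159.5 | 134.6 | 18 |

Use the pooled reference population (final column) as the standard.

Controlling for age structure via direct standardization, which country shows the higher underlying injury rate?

Rosland

Standard weights: 0.04, 0.56, 0.15, 0.03, 0.02, 0.02, 0.18.
Kestria: 0.0400×172.0 + 0.5600×139.9 + 0.1500×129.0 + 0.0300×166.1 + 0.0200×131.2 + 0.0200×248.2 + 0.1800×159.5 = 145.8550 per 100,000.
Rosland: 0.0400×264.2 + 0.5600×211.3 + 0.1500×117.6 + 0.0300×147.7 + 0.0200×176.1 + 0.0200×255.8 + 0.1800×134.6 = 183.8330 per 100,000.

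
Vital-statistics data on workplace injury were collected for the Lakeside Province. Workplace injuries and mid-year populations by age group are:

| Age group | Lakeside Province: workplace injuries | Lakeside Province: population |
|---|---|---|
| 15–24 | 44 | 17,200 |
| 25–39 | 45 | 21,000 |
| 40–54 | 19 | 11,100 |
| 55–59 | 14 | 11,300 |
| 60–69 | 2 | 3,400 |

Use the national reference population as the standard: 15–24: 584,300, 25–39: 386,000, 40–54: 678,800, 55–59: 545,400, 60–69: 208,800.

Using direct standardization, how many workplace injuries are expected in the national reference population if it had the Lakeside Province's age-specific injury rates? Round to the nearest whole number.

4282

Age-specific rates per 10,000 for the Lakeside Province: 25.58, 21.43, 17.12, 12.39, 5.88.
Expected workplace injuries = Σ (standard pop × age-specific rate ÷ 10,000)
= 584,300×25.58/10,000 + 386,000×21.43/10,000 + 678,800×17.12/10,000 + 545,400×12.39/10,000 + 208,800×5.88/10,000
= 1494.72 + 827.14 + 1161.91 + 675.72 + 122.82 = 4282.31.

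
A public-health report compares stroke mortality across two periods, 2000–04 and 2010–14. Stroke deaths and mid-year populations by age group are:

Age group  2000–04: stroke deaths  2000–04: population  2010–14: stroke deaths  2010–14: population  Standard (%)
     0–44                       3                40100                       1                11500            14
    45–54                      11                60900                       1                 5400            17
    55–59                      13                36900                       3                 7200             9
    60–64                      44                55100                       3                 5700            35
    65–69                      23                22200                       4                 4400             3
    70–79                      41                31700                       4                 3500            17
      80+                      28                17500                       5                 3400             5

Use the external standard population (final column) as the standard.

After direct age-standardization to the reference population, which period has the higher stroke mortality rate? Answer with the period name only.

Age-specific rates per 100000 for 2000–04: 7.48, 18.06, 35.23, 79.85, 103.60, 129.34, 160.00.
For 2010–14: 8.70, 18.52, 41.67, 52.63, 90.91, 114.29, 147.06.
Standard weights: 0.14, 0.17, 0.09, 0.35, 0.03, 0.17, 0.05.
2000–04: 0.1400×7.48 + 0.1700×18.06 + 0.0900×35.23 + 0.3500×79.85 + 0.0300×103.60 + 0.1700×129.34 + 0.0500×160.00 = 68.3334 per 100000.
2010–14: 0.1400×8.70 + 0.1700×18.52 + 0.0900×41.67 + 0.3500×52.63 + 0.0300×90.91 + 0.1700×114.29 + 0.0500×147.06 = 56.0454 per 100000.

2000–04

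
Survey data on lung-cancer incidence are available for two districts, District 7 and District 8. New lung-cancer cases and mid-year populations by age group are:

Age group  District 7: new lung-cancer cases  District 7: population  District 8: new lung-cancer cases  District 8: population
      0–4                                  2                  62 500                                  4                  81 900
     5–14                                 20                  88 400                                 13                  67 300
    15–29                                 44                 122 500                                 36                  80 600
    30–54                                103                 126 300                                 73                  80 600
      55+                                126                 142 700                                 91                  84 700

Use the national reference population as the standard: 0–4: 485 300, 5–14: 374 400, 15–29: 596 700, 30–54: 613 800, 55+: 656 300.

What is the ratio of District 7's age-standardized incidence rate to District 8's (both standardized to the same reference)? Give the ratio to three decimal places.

0.859

Age-specific rates per 100 000 for District 7: 3.20, 22.62, 35.92, 81.55, 88.30.
For District 8: 4.88, 19.32, 44.67, 90.57, 107.44.
Standard total = 2 726 500; weights = 0.1780, 0.1373, 0.2189, 0.2251, 0.2407.
District 7: 0.1780×3.20 + 0.1373×22.62 + 0.2189×35.92 + 0.2251×81.55 + 0.2407×88.30 = 51.1505 per 100 000.
District 8: 0.1780×4.88 + 0.1373×19.32 + 0.2189×44.67 + 0.2251×90.57 + 0.2407×107.44 = 59.5481 per 100 000.
Ratio = 51.1505 ÷ 59.5481 = 0.85898.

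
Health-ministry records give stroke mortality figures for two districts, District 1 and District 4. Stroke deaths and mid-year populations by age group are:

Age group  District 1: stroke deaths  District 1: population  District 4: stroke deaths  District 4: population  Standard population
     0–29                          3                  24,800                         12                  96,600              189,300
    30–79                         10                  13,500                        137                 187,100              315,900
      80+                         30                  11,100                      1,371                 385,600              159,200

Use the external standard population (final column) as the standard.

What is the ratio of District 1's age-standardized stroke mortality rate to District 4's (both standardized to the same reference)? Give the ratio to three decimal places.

Age-specific rates per 100,000 for District 1: 12.10, 74.07, 270.27.
For District 4: 12.42, 73.22, 355.55.
Standard total = 664,400; weights = 0.2849, 0.4755, 0.2396.
District 1: 0.2849×12.10 + 0.4755×74.07 + 0.2396×270.27 = 103.4271 per 100,000.
District 4: 0.2849×12.42 + 0.4755×73.22 + 0.2396×355.55 = 123.5493 per 100,000.
Ratio = 103.4271 ÷ 123.5493 = 0.83713.

0.837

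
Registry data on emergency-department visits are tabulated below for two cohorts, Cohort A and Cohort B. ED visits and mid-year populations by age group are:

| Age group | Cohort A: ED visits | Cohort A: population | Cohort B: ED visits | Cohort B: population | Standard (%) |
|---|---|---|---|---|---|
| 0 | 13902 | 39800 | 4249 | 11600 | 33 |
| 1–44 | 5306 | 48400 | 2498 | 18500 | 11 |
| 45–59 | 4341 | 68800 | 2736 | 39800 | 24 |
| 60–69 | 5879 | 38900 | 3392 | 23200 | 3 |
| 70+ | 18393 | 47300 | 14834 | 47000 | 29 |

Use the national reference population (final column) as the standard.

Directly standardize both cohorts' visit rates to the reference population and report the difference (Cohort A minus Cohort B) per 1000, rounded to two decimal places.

Age-specific rates per 1000 for Cohort A: 349.296, 109.628, 63.096, 151.131, 388.858.
For Cohort B: 366.293, 135.027, 68.744, 146.207, 315.617.
Standard weights: 0.33, 0.11, 0.24, 0.03, 0.29.
Cohort A: 0.3300×349.296 + 0.1100×109.628 + 0.2400×63.096 + 0.0300×151.131 + 0.2900×388.858 = 259.7728 per 1000.
Cohort B: 0.3300×366.293 + 0.1100×135.027 + 0.2400×68.744 + 0.0300×146.207 + 0.2900×315.617 = 248.1433 per 1000.
Difference = 259.7728 − 248.1433 = 11.6295.

11.63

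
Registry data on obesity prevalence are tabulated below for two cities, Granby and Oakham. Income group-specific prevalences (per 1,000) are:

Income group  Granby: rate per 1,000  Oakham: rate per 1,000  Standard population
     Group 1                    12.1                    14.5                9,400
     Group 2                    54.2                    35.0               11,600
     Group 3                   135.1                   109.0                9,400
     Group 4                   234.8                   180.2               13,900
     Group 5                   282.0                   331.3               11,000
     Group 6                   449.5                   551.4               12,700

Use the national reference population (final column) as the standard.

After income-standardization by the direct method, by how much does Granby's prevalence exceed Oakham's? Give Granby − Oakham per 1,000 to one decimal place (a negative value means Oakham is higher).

-9.3

Standard total = 68,000; weights = 0.1382, 0.1706, 0.1382, 0.2044, 0.1618, 0.1868.
Granby: 0.1382×12.1 + 0.1706×54.2 + 0.1382×135.1 + 0.2044×234.8 + 0.1618×282.0 + 0.1868×449.5 = 207.1584 per 1,000.
Oakham: 0.1382×14.5 + 0.1706×35.0 + 0.1382×109.0 + 0.2044×180.2 + 0.1618×331.3 + 0.1868×551.4 = 216.4524 per 1,000.
Difference = 207.1584 − 216.4524 = -9.2940.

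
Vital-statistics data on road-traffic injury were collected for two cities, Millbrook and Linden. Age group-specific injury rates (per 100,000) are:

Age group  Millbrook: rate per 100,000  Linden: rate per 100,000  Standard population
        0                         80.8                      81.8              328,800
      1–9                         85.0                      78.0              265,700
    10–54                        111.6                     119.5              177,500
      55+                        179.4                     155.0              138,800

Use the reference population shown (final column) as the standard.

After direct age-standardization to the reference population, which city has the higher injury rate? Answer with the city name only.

Standard total = 910,800; weights = 0.3610, 0.2917, 0.1949, 0.1524.
Millbrook: 0.3610×80.8 + 0.2917×85.0 + 0.1949×111.6 + 0.1524×179.4 = 103.0536 per 100,000.
Linden: 0.3610×81.8 + 0.2917×78.0 + 0.1949×119.5 + 0.1524×155.0 = 99.1938 per 100,000.

Millbrook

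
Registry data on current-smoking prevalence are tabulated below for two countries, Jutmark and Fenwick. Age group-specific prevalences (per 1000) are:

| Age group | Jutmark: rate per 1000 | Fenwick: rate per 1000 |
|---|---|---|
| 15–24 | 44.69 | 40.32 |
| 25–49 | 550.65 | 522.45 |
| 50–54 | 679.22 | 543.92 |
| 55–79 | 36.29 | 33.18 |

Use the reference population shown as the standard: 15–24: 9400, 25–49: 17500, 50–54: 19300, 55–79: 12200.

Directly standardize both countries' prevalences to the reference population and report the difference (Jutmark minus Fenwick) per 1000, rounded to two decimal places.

Standard total = 58400; weights = 0.1610, 0.2997, 0.3305, 0.2089.
Jutmark: 0.1610×44.69 + 0.2997×550.65 + 0.3305×679.22 + 0.2089×36.29 = 404.2491 per 1000.
Fenwick: 0.1610×40.32 + 0.2997×522.45 + 0.3305×543.92 + 0.2089×33.18 = 349.7318 per 1000.
Difference = 404.2491 − 349.7318 = 54.5173.

54.52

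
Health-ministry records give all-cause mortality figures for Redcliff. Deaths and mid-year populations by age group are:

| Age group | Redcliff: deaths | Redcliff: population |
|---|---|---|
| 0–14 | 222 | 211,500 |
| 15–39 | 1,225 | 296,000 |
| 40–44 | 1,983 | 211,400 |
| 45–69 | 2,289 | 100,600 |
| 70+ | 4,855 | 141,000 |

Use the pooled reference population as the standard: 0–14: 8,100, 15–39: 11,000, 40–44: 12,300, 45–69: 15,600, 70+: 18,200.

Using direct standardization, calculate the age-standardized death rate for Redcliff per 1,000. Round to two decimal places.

17.65

Age-specific rates per 1,000 for Redcliff: 1.050, 4.139, 9.380, 22.753, 34.433.
Standard total = 65,200; weights = 0.1242, 0.1687, 0.1887, 0.2393, 0.2791.
Standardized rate: 0.1242×1.050 + 0.1687×4.139 + 0.1887×9.380 + 0.2393×22.753 + 0.2791×34.433 = 17.6539 per 1,000.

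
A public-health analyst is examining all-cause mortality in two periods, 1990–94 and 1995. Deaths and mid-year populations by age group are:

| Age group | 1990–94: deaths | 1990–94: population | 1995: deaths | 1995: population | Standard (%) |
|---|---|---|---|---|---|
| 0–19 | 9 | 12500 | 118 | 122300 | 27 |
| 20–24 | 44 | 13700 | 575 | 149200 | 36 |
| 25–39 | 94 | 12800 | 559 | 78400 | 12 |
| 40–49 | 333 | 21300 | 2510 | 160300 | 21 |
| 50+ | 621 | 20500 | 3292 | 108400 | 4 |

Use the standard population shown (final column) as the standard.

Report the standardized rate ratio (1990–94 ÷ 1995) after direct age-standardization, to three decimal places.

Age-specific rates per 1000 for 1990–94: 0.720, 3.212, 7.344, 15.634, 30.293.
For 1995: 0.965, 3.854, 7.130, 15.658, 30.369.
Standard weights: 0.27, 0.36, 0.12, 0.21, 0.04.
1990–94: 0.2700×0.720 + 0.3600×3.212 + 0.1200×7.344 + 0.2100×15.634 + 0.0400×30.293 = 6.7267 per 1000.
1995: 0.2700×0.965 + 0.3600×3.854 + 0.1200×7.130 + 0.2100×15.658 + 0.0400×30.369 = 7.0065 per 1000.
Ratio = 6.7267 ÷ 7.0065 = 0.96006.

0.960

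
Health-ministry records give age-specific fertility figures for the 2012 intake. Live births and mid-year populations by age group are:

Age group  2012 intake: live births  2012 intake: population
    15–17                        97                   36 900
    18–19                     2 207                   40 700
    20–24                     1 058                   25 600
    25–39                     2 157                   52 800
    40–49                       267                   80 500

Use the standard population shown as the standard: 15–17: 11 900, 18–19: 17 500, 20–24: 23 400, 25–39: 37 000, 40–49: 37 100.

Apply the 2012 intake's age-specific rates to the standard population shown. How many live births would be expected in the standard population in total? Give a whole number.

3582

Age-specific rates per 1 000 for the 2012 intake: 2.629, 54.226, 41.328, 40.852, 3.317.
Expected live births = Σ (standard pop × age-specific rate ÷ 1 000)
= 11 900×2.629/1 000 + 17 500×54.226/1 000 + 23 400×41.328/1 000 + 37 000×40.852/1 000 + 37 100×3.317/1 000
= 31.28 + 948.96 + 967.08 + 1511.53 + 123.05 = 3581.90.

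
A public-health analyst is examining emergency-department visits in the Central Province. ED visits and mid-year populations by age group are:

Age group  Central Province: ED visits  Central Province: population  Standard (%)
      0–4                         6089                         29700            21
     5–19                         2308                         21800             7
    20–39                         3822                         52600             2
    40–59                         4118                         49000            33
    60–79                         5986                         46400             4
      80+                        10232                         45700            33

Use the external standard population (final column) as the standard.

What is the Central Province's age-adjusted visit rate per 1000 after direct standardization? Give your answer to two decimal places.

158.70

Age-specific rates per 1000 for the Central Province: 205.017, 105.872, 72.662, 84.041, 129.009, 223.895.
Standard weights: 0.21, 0.07, 0.02, 0.33, 0.04, 0.33.
Standardized rate: 0.2100×205.017 + 0.0700×105.872 + 0.0200×72.662 + 0.3300×84.041 + 0.0400×129.009 + 0.3300×223.895 = 158.6969 per 1000.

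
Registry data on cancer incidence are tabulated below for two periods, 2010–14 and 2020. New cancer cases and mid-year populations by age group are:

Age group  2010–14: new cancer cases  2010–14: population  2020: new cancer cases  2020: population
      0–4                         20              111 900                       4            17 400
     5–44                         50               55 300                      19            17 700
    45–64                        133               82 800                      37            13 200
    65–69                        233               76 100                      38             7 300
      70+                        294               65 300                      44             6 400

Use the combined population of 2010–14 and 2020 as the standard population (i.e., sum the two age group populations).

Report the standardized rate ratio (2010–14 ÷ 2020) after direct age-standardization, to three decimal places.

Age-specific rates per 100 000 for 2010–14: 17.87, 90.42, 160.63, 306.18, 450.23.
For 2020: 22.99, 107.34, 280.30, 520.55, 687.50.
Combined standard total = 453 400; weights = 0.2852, 0.1610, 0.2117, 0.1839, 0.1581.
2010–14: 0.2852×17.87 + 0.1610×90.42 + 0.2117×160.63 + 0.1839×306.18 + 0.1581×450.23 = 181.1826 per 100 000.
2020: 0.2852×22.99 + 0.1610×107.34 + 0.2117×280.30 + 0.1839×520.55 + 0.1581×687.50 = 287.6601 per 100 000.
Ratio = 181.1826 ÷ 287.6601 = 0.62985.

0.630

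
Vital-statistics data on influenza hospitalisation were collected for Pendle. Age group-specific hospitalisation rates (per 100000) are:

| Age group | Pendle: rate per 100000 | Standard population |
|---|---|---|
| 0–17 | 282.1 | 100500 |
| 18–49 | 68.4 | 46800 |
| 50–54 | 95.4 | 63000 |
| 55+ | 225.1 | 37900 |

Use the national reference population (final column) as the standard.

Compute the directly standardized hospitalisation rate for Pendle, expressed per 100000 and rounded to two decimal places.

Standard total = 248200; weights = 0.4049, 0.1886, 0.2538, 0.1527.
Standardized rate: 0.4049×282.1 + 0.1886×68.4 + 0.2538×95.4 + 0.1527×225.1 = 185.7118 per 100000.

185.71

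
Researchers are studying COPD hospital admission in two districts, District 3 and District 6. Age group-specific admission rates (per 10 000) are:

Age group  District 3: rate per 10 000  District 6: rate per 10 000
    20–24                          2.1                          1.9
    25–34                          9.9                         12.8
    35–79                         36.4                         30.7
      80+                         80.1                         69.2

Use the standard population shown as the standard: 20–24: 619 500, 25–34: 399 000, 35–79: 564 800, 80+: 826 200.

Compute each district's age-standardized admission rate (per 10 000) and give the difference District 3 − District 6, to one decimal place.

4.6

Standard total = 2 409 500; weights = 0.2571, 0.1656, 0.2344, 0.3429.
District 3: 0.2571×2.1 + 0.1656×9.9 + 0.2344×36.4 + 0.3429×80.1 = 38.1774 per 10 000.
District 6: 0.2571×1.9 + 0.1656×12.8 + 0.2344×30.7 + 0.3429×69.2 = 33.5325 per 10 000.
Difference = 38.1774 − 33.5325 = 4.6448.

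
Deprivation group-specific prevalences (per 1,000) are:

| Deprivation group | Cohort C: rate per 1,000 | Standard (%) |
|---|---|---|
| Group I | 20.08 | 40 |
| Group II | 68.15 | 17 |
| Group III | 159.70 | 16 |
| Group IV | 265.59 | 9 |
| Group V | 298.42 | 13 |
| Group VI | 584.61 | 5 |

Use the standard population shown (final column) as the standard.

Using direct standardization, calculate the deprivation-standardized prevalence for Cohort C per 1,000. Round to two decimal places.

137.10

Standard weights: 0.40, 0.17, 0.16, 0.09, 0.13, 0.05.
Standardized rate: 0.4000×20.08 + 0.1700×68.15 + 0.1600×159.70 + 0.0900×265.59 + 0.1300×298.42 + 0.0500×584.61 = 137.0977 per 1,000.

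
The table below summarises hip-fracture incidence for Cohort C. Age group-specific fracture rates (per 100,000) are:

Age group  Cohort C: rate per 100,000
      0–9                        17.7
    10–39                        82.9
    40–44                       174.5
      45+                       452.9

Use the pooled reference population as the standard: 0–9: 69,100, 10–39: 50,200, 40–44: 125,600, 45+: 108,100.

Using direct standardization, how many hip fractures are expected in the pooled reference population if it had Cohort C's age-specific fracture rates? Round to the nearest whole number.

Expected hip fractures = Σ (standard pop × age-specific rate ÷ 100,000)
= 69,100×17.7/100,000 + 50,200×82.9/100,000 + 125,600×174.5/100,000 + 108,100×452.9/100,000
= 12.23 + 41.62 + 219.17 + 489.58 = 762.60.

763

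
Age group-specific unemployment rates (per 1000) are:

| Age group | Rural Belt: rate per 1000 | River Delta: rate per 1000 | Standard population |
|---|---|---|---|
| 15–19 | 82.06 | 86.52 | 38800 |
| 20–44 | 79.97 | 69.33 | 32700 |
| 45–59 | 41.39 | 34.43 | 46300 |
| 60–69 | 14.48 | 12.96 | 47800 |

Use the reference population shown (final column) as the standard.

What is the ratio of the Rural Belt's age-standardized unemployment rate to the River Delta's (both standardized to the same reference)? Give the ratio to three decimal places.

Standard total = 165600; weights = 0.2343, 0.1975, 0.2796, 0.2886.
The Rural Belt: 0.2343×82.06 + 0.1975×79.97 + 0.2796×41.39 + 0.2886×14.48 = 50.7696 per 1000.
The River Delta: 0.2343×86.52 + 0.1975×69.33 + 0.2796×34.43 + 0.2886×12.96 = 47.3289 per 1000.
Ratio = 50.7696 ÷ 47.3289 = 1.07270.

1.073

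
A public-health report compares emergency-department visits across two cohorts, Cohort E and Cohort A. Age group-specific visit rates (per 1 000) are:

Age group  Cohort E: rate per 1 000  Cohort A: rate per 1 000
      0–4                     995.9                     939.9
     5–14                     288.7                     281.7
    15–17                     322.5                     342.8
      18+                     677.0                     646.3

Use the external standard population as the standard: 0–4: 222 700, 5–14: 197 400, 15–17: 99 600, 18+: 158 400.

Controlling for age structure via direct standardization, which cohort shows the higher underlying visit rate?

Cohort E

Standard total = 678 100; weights = 0.3284, 0.2911, 0.1469, 0.2336.
Cohort E: 0.3284×995.9 + 0.2911×288.7 + 0.1469×322.5 + 0.2336×677.0 = 616.6260 per 1 000.
Cohort A: 0.3284×939.9 + 0.2911×281.7 + 0.1469×342.8 + 0.2336×646.3 = 592.0072 per 1 000.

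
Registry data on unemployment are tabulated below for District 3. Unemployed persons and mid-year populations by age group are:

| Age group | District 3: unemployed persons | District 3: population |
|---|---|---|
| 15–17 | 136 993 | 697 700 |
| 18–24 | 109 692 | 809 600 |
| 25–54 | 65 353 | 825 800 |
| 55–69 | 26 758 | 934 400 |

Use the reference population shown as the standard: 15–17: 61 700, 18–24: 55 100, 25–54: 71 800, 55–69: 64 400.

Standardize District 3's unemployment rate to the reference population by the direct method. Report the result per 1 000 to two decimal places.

107.14

Age-specific rates per 1 000 for District 3: 196.349, 135.489, 79.139, 28.637.
Standard total = 253 000; weights = 0.2439, 0.2178, 0.2838, 0.2545.
Standardized rate: 0.2439×196.349 + 0.2178×135.489 + 0.2838×79.139 + 0.2545×28.637 = 107.1407 per 1 000.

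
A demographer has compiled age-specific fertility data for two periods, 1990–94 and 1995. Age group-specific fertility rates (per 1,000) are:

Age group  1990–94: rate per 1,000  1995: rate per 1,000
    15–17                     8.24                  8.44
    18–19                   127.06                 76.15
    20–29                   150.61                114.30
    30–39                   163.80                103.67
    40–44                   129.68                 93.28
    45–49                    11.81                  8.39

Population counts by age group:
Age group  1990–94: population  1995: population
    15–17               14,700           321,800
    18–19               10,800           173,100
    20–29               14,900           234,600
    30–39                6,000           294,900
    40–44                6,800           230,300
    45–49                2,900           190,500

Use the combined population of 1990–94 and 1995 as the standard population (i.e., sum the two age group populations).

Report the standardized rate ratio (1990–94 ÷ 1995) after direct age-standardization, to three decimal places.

1.456

Combined standard total = 1,501,300; weights = 0.2241, 0.1225, 0.1662, 0.2004, 0.1579, 0.1288.
1990–94: 0.2241×8.24 + 0.1225×127.06 + 0.1662×150.61 + 0.2004×163.80 + 0.1579×129.68 + 0.1288×11.81 = 97.2723 per 1,000.
1995: 0.2241×8.44 + 0.1225×76.15 + 0.1662×114.30 + 0.2004×103.67 + 0.1579×93.28 + 0.1288×8.39 = 66.8058 per 1,000.
Ratio = 97.2723 ÷ 66.8058 = 1.45605.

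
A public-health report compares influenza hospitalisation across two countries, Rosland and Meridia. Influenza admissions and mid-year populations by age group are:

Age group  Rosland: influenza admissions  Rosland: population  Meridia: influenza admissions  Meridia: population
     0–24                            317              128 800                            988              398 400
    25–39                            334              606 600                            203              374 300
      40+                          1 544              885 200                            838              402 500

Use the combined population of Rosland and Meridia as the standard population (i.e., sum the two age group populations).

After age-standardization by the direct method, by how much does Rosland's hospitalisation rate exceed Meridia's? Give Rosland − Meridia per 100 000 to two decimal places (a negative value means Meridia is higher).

-15.62

Age-specific rates per 100 000 for Rosland: 246.12, 55.06, 174.42.
For Meridia: 247.99, 54.23, 208.20.
Combined standard total = 2 795 800; weights = 0.1886, 0.3508, 0.4606.
Rosland: 0.1886×246.12 + 0.3508×55.06 + 0.4606×174.42 = 146.0649 per 100 000.
Meridia: 0.1886×247.99 + 0.3508×54.23 + 0.4606×208.20 = 161.6845 per 100 000.
Difference = 146.0649 − 161.6845 = -15.6196.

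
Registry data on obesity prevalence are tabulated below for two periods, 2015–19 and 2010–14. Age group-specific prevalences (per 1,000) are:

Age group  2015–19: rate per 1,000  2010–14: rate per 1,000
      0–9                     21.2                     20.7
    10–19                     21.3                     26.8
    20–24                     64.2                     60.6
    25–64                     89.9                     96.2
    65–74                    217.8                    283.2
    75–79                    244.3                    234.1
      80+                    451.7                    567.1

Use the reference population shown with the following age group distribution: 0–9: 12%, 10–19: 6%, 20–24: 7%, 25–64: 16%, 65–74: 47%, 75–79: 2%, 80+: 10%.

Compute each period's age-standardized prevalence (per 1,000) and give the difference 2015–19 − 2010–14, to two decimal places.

-43.10

Standard weights: 0.12, 0.06, 0.07, 0.16, 0.47, 0.02, 0.10.
2015–19: 0.1200×21.2 + 0.0600×21.3 + 0.0700×64.2 + 0.1600×89.9 + 0.4700×217.8 + 0.0200×244.3 + 0.1000×451.7 = 175.1220 per 1,000.
2010–14: 0.1200×20.7 + 0.0600×26.8 + 0.0700×60.6 + 0.1600×96.2 + 0.4700×283.2 + 0.0200×234.1 + 0.1000×567.1 = 218.2220 per 1,000.
Difference = 175.1220 − 218.2220 = -43.1000.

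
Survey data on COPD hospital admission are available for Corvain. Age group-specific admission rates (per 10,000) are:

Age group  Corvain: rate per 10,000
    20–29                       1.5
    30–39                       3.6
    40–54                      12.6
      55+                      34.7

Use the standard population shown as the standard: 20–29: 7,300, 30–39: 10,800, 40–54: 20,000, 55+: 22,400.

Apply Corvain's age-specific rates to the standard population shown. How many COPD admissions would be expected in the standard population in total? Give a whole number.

108

Expected COPD admissions = Σ (standard pop × age-specific rate ÷ 10,000)
= 7,300×1.5/10,000 + 10,800×3.6/10,000 + 20,000×12.6/10,000 + 22,400×34.7/10,000
= 1.09 + 3.89 + 25.20 + 77.73 = 107.91.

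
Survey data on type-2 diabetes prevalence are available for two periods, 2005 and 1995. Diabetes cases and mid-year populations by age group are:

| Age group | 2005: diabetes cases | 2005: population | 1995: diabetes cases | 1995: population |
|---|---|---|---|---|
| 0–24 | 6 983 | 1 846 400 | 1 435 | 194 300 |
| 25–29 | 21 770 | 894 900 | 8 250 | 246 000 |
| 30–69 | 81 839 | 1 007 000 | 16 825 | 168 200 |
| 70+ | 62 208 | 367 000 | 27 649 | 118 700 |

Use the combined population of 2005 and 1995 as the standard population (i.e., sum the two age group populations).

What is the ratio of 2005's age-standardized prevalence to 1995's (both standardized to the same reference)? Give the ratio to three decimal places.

Age-specific rates per 1 000 for 2005: 3.782, 24.327, 81.270, 169.504.
For 1995: 7.385, 33.537, 100.030, 232.932.
Combined standard total = 4 842 500; weights = 0.4214, 0.2356, 0.2427, 0.1003.
2005: 0.4214×3.782 + 0.2356×24.327 + 0.2427×81.270 + 0.1003×169.504 = 44.0494 per 1 000.
1995: 0.4214×7.385 + 0.2356×33.537 + 0.2427×100.030 + 0.1003×232.932 = 58.6522 per 1 000.
Ratio = 44.0494 ÷ 58.6522 = 0.75103.

0.751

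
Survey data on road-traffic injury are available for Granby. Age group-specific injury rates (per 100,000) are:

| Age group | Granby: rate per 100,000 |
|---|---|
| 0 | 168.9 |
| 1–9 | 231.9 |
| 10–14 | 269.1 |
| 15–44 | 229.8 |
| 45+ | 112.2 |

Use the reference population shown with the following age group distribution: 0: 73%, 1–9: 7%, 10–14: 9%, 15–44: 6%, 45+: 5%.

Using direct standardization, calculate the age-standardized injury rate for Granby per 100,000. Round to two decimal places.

183.15

Standard weights: 0.73, 0.07, 0.09, 0.06, 0.05.
Standardized rate: 0.7300×168.9 + 0.0700×231.9 + 0.0900×269.1 + 0.0600×229.8 + 0.0500×112.2 = 183.1470 per 100,000.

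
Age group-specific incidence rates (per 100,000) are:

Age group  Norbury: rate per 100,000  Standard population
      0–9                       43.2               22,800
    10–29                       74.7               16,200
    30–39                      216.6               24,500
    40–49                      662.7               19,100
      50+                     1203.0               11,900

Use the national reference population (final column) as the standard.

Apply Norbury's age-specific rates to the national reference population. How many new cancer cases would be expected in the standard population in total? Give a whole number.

345

Expected new cancer cases = Σ (standard pop × age-specific rate ÷ 100,000)
= 22,800×43.2/100,000 + 16,200×74.7/100,000 + 24,500×216.6/100,000 + 19,100×662.7/100,000 + 11,900×1203.0/100,000
= 9.85 + 12.10 + 53.07 + 126.58 + 143.16 = 344.75.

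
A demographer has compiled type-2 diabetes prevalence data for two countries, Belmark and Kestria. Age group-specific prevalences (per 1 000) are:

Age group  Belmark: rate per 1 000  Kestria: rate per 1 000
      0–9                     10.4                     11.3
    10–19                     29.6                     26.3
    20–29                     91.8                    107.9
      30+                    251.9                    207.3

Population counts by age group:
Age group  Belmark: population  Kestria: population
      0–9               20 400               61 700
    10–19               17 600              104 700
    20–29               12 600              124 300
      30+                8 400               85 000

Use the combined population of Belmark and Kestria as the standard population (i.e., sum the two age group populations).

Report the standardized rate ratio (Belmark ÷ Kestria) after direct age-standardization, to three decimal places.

Combined standard total = 434 700; weights = 0.1889, 0.2813, 0.3149, 0.2149.
Belmark: 0.1889×10.4 + 0.2813×29.6 + 0.3149×91.8 + 0.2149×251.9 = 93.3260 per 1 000.
Kestria: 0.1889×11.3 + 0.2813×26.3 + 0.3149×107.9 + 0.2149×207.3 = 88.0551 per 1 000.
Ratio = 93.3260 ÷ 88.0551 = 1.05986.

1.060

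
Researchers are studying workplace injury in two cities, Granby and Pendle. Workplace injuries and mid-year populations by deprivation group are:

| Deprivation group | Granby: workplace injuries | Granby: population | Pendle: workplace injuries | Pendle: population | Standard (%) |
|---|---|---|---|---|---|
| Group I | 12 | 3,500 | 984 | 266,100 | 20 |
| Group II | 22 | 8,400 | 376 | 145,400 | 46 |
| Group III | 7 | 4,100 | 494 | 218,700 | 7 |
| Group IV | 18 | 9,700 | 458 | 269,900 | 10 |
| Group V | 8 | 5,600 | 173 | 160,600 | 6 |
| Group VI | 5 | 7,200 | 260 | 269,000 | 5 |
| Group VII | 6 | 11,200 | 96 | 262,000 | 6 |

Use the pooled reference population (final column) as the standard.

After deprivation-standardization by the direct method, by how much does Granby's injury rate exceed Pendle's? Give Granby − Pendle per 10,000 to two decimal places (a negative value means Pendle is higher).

Deprivation-specific rates per 10,000 for Granby: 34.29, 26.19, 17.07, 18.56, 14.29, 6.94, 5.36.
For Pendle: 36.98, 25.86, 22.59, 16.97, 10.77, 9.67, 3.66.
Standard weights: 0.20, 0.46, 0.07, 0.10, 0.06, 0.05, 0.06.
Granby: 0.2000×34.29 + 0.4600×26.19 + 0.0700×17.07 + 0.1000×18.56 + 0.0600×14.29 + 0.0500×6.94 + 0.0600×5.36 = 23.4813 per 10,000.
Pendle: 0.2000×36.98 + 0.4600×25.86 + 0.0700×22.59 + 0.1000×16.97 + 0.0600×10.77 + 0.0500×9.67 + 0.0600×3.66 = 23.9187 per 10,000.
Difference = 23.4813 − 23.9187 = -0.4374.

-0.44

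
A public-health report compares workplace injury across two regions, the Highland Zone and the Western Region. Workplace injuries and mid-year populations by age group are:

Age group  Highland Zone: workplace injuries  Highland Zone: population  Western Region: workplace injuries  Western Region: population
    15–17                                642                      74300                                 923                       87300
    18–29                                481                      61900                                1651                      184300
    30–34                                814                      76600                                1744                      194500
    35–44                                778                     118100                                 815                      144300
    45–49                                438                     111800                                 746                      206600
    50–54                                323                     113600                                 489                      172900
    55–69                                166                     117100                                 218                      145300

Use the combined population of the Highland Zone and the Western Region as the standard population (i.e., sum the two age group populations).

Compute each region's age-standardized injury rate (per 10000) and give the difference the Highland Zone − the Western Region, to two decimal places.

Age-specific rates per 10000 for the Highland Zone: 86.41, 77.71, 106.27, 65.88, 39.18, 28.43, 14.18.
For the Western Region: 105.73, 89.58, 89.67, 56.48, 36.11, 28.28, 15.00.
Combined standard total = 1808600; weights = 0.0894, 0.1361, 0.1499, 0.1451, 0.1760, 0.1584, 0.1451.
The Highland Zone: 0.0894×86.41 + 0.1361×77.71 + 0.1499×106.27 + 0.1451×65.88 + 0.1760×39.18 + 0.1584×28.43 + 0.1451×14.18 = 57.2427 per 10000.
The Western Region: 0.0894×105.73 + 0.1361×89.58 + 0.1499×89.67 + 0.1451×56.48 + 0.1760×36.11 + 0.1584×28.28 + 0.1451×15.00 = 56.2900 per 10000.
Difference = 57.2427 − 56.2900 = 0.9527.

0.95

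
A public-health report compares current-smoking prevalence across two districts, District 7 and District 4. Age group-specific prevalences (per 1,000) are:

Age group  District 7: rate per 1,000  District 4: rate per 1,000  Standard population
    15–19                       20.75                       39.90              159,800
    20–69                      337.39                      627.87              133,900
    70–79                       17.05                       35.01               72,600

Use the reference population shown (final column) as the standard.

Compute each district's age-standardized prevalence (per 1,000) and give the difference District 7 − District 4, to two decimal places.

-118.10

Standard total = 366,300; weights = 0.4363, 0.3655, 0.1982.
District 7: 0.4363×20.75 + 0.3655×337.39 + 0.1982×17.05 = 135.7636 per 1,000.
District 4: 0.4363×39.90 + 0.3655×627.87 + 0.1982×35.01 = 253.8617 per 1,000.
Difference = 135.7636 − 253.8617 = -118.0981.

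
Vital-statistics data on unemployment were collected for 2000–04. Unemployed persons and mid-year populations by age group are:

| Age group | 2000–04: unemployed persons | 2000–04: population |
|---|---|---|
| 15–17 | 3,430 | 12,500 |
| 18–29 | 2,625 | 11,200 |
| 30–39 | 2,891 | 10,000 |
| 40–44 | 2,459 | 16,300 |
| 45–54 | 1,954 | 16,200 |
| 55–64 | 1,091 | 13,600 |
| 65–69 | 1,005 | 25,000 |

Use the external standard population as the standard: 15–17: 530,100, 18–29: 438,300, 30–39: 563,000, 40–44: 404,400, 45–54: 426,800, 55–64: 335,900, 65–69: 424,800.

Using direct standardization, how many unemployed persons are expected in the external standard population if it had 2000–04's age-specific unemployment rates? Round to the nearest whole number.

567459

Age-specific rates per 1,000 for 2000–04: 274.400, 234.375, 289.100, 150.859, 120.617, 80.221, 40.200.
Expected unemployed persons = Σ (standard pop × age-specific rate ÷ 1,000)
= 530,100×274.400/1,000 + 438,300×234.375/1,000 + 563,000×289.100/1,000 + 404,400×150.859/1,000 + 426,800×120.617/1,000 + 335,900×80.221/1,000 + 424,800×40.200/1,000
= 145459.44 + 102726.56 + 162763.30 + 61007.34 + 51479.46 + 26946.10 + 17076.96 = 567459.15.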